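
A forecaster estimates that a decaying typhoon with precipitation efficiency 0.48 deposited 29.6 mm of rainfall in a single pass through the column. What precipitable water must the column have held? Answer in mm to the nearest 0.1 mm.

PW = rainfall / ε = 29.6 / 0.48 = 61.7 mm.

PW ≈ 61.7 mm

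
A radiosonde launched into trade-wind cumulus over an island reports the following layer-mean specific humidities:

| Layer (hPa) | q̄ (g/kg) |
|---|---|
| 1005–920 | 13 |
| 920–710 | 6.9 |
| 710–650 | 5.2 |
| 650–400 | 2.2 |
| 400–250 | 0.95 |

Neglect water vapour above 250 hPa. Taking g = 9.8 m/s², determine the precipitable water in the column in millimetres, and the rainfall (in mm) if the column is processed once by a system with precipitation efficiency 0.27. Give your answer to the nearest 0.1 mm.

PW ≈ 36.3 mm; rainfall ≈ 9.8 mm

Precipitable water is the column-integrated vapour mass per unit area: PW = (1/g) Σ q̄ Δp, with q in kg/kg and Δp in Pa (1 kg/m² of water = 1 mm).
Layer 1005–920 hPa: Δp = 85 hPa = 8500 Pa, q̄ = 0.013 kg/kg → 0.013 × 8500 / 9.8 = 11.28 mm
Layer 920–710 hPa: Δp = 210 hPa = 21000 Pa, q̄ = 0.0069 kg/kg → 0.0069 × 21000 / 9.8 = 14.79 mm
Layer 710–650 hPa: Δp = 60 hPa = 6000 Pa, q̄ = 0.0052 kg/kg → 0.0052 × 6000 / 9.8 = 3.18 mm
Layer 650–400 hPa: Δp = 250 hPa = 25000 Pa, q̄ = 0.0022 kg/kg → 0.0022 × 25000 / 9.8 = 5.61 mm
Layer 400–250 hPa: Δp = 150 hPa = 15000 Pa, q̄ = 0.00095 kg/kg → 0.00095 × 15000 / 9.8 = 1.45 mm
PW = 11.28 + 14.79 + 3.18 + 5.61 + 1.45 = 36.31 ≈ 36.3 mm.
Rainfall = ε × PW = 0.27 × 36.3 = 9.8 mm.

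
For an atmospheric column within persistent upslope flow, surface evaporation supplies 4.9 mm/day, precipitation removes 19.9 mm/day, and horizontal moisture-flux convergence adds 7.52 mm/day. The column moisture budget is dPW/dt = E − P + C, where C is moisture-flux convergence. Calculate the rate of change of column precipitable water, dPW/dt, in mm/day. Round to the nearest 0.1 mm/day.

dPW/dt = E − P + C = 4.9 − 19.9 + (7.52) = -7.5 mm/day.

dPW/dt ≈ -7.5 mm/day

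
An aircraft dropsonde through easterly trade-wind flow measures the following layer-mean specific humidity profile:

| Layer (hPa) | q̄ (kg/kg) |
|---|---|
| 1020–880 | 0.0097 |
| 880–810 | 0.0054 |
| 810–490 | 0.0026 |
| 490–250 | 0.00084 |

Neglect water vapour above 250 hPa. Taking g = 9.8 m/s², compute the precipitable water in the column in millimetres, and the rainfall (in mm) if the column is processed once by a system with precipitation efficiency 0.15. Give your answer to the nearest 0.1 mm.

Precipitable water is the column-integrated vapour mass per unit area: PW = (1/g) Σ q̄ Δp, with q in kg/kg and Δp in Pa (1 kg/m² of water = 1 mm).
Layer 1020–880 hPa: Δp = 140 hPa = 14000 Pa, q̄ = 0.0097 kg/kg → 0.0097 × 14000 / 9.8 = 13.86 mm
Layer 880–810 hPa: Δp = 70 hPa = 7000 Pa, q̄ = 0.0054 kg/kg → 0.0054 × 7000 / 9.8 = 3.86 mm
Layer 810–490 hPa: Δp = 320 hPa = 32000 Pa, q̄ = 0.0026 kg/kg → 0.0026 × 32000 / 9.8 = 8.49 mm
Layer 490–250 hPa: Δp = 240 hPa = 24000 Pa, q̄ = 0.00084 kg/kg → 0.00084 × 24000 / 9.8 = 2.06 mm
PW = 13.86 + 3.86 + 8.49 + 2.06 = 28.27 ≈ 28.3 mm.
Rainfall = ε × PW = 0.15 × 28.3 = 4.2 mm.

PW ≈ 28.3 mm; rainfall ≈ 4.2 mm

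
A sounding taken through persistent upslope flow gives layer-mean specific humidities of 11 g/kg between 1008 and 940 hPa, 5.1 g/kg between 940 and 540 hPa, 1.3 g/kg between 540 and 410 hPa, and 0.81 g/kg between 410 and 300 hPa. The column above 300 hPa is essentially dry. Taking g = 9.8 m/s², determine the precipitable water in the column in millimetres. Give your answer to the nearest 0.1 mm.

Precipitable water is the column-integrated vapour mass per unit area: PW = (1/g) Σ q̄ Δp, with q in kg/kg and Δp in Pa (1 kg/m² of water = 1 mm).
Layer 1008–940 hPa: Δp = 68 hPa = 6800 Pa, q̄ = 0.011 kg/kg → 0.011 × 6800 / 9.8 = 7.63 mm
Layer 940–540 hPa: Δp = 400 hPa = 40000 Pa, q̄ = 0.0051 kg/kg → 0.0051 × 40000 / 9.8 = 20.82 mm
Layer 540–410 hPa: Δp = 130 hPa = 13000 Pa, q̄ = 0.0013 kg/kg → 0.0013 × 13000 / 9.8 = 1.72 mm
Layer 410–300 hPa: Δp = 110 hPa = 11000 Pa, q̄ = 0.00081 kg/kg → 0.00081 × 11000 / 9.8 = 0.91 mm
PW = 7.63 + 20.82 + 1.72 + 0.91 = 31.08 ≈ 31.1 mm.

PW ≈ 31.1 mm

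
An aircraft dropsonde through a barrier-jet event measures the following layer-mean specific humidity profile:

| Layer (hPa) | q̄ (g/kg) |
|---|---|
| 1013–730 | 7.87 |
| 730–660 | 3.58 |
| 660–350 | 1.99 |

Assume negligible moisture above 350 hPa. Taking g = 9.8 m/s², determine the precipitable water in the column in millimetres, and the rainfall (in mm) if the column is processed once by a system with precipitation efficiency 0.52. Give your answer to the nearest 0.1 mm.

Precipitable water is the column-integrated vapour mass per unit area: PW = (1/g) Σ q̄ Δp, with q in kg/kg and Δp in Pa (1 kg/m² of water = 1 mm).
Layer 1013–730 hPa: Δp = 283 hPa = 28300 Pa, q̄ = 0.00787 kg/kg → 0.00787 × 28300 / 9.8 = 22.73 mm
Layer 730–660 hPa: Δp = 70 hPa = 7000 Pa, q̄ = 0.00358 kg/kg → 0.00358 × 7000 / 9.8 = 2.56 mm
Layer 660–350 hPa: Δp = 310 hPa = 31000 Pa, q̄ = 0.00199 kg/kg → 0.00199 × 31000 / 9.8 = 6.29 mm
PW = 22.73 + 2.56 + 6.29 = 31.58 ≈ 31.6 mm.
Rainfall = ε × PW = 0.52 × 31.6 = 16.4 mm.

PW ≈ 31.6 mm; rainfall ≈ 16.4 mm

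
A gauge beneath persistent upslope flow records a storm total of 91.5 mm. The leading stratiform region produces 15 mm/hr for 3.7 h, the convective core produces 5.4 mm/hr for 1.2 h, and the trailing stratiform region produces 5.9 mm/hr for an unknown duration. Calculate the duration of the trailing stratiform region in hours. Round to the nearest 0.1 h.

Known phases: 15 × 3.7 + 5.4 × 1.2 = 55.5 + 6.48 = 61.98 mm.
Remaining depth = 91.5 − 61.98 = 29.52 mm.
Duration = 29.52 / 5.9 = 5.0 h.

duration ≈ 5.0 h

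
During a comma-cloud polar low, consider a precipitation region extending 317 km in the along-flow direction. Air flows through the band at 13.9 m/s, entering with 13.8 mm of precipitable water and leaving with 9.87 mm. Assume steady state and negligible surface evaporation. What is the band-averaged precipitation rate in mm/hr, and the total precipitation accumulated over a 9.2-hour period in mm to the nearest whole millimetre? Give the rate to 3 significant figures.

R ≈ 0.620 mm/hr; total ≈ 6 mm

Column moisture flux per unit crosswind length is F = V × PW.
Inflow: F_in = 13.9 × 13.8 = 191.82 mm·m/s
Outflow: F_out = 13.9 × 9.87 = 137.193 mm·m/s
Steady-state rate R = (F_in − F_out)/L = (191.82 − 137.193) / 317000 m = 1.723e-04 mm/s.
R = 1.723e-04 × 3600 = 0.620 mm/hr.
Over 9.2 h: total = 0.620 × 9.2 = 5.704 ≈ 6 mm.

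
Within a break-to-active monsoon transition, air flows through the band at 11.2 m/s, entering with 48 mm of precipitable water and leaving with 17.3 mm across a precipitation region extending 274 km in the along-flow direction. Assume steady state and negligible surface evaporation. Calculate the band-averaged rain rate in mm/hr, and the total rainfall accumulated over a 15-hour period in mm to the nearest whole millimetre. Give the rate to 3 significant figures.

R ≈ 4.52 mm/hr; total ≈ 68 mm

Column moisture flux per unit crosswind length is F = V × PW.
Inflow: F_in = 11.2 × 48 = 537.6 mm·m/s
Outflow: F_out = 11.2 × 17.3 = 193.76 mm·m/s
Steady-state rate R = (F_in − F_out)/L = (537.6 − 193.76) / 274000 m = 1.255e-03 mm/s.
R = 1.255e-03 × 3600 = 4.52 mm/hr.
Over 15 h: total = 4.52 × 15 = 67.8 ≈ 68 mm.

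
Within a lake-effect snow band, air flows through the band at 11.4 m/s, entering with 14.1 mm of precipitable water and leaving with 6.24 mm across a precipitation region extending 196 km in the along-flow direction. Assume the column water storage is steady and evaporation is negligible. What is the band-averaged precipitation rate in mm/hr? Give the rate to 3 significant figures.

Column moisture flux per unit crosswind length is F = V × PW.
Inflow: F_in = 11.4 × 14.1 = 160.74 mm·m/s
Outflow: F_out = 11.4 × 6.24 = 71.136 mm·m/s
Steady-state rate R = (F_in − F_out)/L = (160.74 − 71.136) / 196000 m = 4.572e-04 mm/s.
R = 4.572e-04 × 3600 = 1.65 mm/hr.

R ≈ 1.65 mm/hr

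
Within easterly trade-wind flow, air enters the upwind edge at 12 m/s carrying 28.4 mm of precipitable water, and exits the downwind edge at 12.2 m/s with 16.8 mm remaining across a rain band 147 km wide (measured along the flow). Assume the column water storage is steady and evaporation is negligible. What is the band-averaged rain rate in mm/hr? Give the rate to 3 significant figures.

R ≈ 3.33 mm/hr

Column moisture flux per unit crosswind length is F = V × PW.
Inflow: F_in = 12 × 28.4 = 340.8 mm·m/s
Outflow: F_out = 12.2 × 16.8 = 204.96 mm·m/s
Steady-state rate R = (F_in − F_out)/L = (340.8 − 204.96) / 147000 m = 9.241e-04 mm/s.
R = 9.241e-04 × 3600 = 3.33 mm/hr.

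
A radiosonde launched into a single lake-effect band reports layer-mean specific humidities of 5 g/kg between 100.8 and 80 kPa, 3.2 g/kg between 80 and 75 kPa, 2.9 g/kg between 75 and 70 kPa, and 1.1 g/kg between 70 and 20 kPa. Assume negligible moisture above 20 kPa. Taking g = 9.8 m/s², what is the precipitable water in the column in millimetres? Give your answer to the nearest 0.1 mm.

Precipitable water is the column-integrated vapour mass per unit area: PW = (1/g) Σ q̄ Δp, with q in kg/kg and Δp in Pa (1 kg/m² of water = 1 mm).
Layer 100.8–80 kPa: Δp = 208 hPa = 20800 Pa, q̄ = 0.005 kg/kg → 0.005 × 20800 / 9.8 = 10.61 mm
Layer 80–75 kPa: Δp = 50 hPa = 5000 Pa, q̄ = 0.0032 kg/kg → 0.0032 × 5000 / 9.8 = 1.63 mm
Layer 75–70 kPa: Δp = 50 hPa = 5000 Pa, q̄ = 0.0029 kg/kg → 0.0029 × 5000 / 9.8 = 1.48 mm
Layer 70–20 kPa: Δp = 500 hPa = 50000 Pa, q̄ = 0.0011 kg/kg → 0.0011 × 50000 / 9.8 = 5.61 mm
PW = 10.61 + 1.63 + 1.48 + 5.61 = 19.33 ≈ 19.3 mm.

PW ≈ 19.3 mm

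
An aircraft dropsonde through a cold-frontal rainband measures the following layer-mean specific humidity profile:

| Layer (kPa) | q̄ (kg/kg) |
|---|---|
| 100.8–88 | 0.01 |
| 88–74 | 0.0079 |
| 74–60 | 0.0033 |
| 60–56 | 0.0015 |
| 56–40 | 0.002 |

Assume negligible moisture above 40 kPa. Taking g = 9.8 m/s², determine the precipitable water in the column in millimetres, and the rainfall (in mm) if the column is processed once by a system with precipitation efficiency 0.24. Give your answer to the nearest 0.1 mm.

Precipitable water is the column-integrated vapour mass per unit area: PW = (1/g) Σ q̄ Δp, with q in kg/kg and Δp in Pa (1 kg/m² of water = 1 mm).
Layer 100.8–88 kPa: Δp = 128 hPa = 12800 Pa, q̄ = 0.01 kg/kg → 0.01 × 12800 / 9.8 = 13.06 mm
Layer 88–74 kPa: Δp = 140 hPa = 14000 Pa, q̄ = 0.0079 kg/kg → 0.0079 × 14000 / 9.8 = 11.29 mm
Layer 74–60 kPa: Δp = 140 hPa = 14000 Pa, q̄ = 0.0033 kg/kg → 0.0033 × 14000 / 9.8 = 4.71 mm
Layer 60–56 kPa: Δp = 40 hPa = 4000 Pa, q̄ = 0.0015 kg/kg → 0.0015 × 4000 / 9.8 = 0.61 mm
Layer 56–40 kPa: Δp = 160 hPa = 16000 Pa, q̄ = 0.002 kg/kg → 0.002 × 16000 / 9.8 = 3.27 mm
PW = 13.06 + 11.29 + 4.71 + 0.61 + 3.27 = 32.94 ≈ 32.9 mm.
Rainfall = ε × PW = 0.24 × 32.9 = 7.9 mm.

PW ≈ 32.9 mm; rainfall ≈ 7.9 mm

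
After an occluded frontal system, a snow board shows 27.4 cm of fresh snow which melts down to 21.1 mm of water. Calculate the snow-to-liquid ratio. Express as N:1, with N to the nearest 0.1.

Ratio = snow depth / SWE = 274 mm / 21.1 mm = 13.0, i.e. 13.0:1.

ratio ≈ 13.0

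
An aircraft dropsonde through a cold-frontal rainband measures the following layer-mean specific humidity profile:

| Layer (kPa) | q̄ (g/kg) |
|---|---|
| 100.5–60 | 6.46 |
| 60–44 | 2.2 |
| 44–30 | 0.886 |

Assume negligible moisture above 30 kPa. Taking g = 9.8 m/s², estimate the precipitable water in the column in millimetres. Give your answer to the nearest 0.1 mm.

Precipitable water is the column-integrated vapour mass per unit area: PW = (1/g) Σ q̄ Δp, with q in kg/kg and Δp in Pa (1 kg/m² of water = 1 mm).
Layer 100.5–60 kPa: Δp = 405 hPa = 40500 Pa, q̄ = 0.00646 kg/kg → 0.00646 × 40500 / 9.8 = 26.70 mm
Layer 60–44 kPa: Δp = 160 hPa = 16000 Pa, q̄ = 0.0022 kg/kg → 0.0022 × 16000 / 9.8 = 3.59 mm
Layer 44–30 kPa: Δp = 140 hPa = 14000 Pa, q̄ = 0.000886 kg/kg → 0.000886 × 14000 / 9.8 = 1.27 mm
PW = 26.70 + 3.59 + 1.27 = 31.56 ≈ 31.6 mm.

PW ≈ 31.6 mm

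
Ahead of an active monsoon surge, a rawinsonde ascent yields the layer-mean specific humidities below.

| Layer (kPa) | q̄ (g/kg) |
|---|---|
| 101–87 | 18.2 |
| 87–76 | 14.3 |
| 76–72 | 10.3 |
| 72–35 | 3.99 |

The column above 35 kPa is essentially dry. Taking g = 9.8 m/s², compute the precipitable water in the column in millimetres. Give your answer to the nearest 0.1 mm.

PW ≈ 61.3 mm

Precipitable water is the column-integrated vapour mass per unit area: PW = (1/g) Σ q̄ Δp, with q in kg/kg and Δp in Pa (1 kg/m² of water = 1 mm).
Layer 101–87 kPa: Δp = 140 hPa = 14000 Pa, q̄ = 0.0182 kg/kg → 0.0182 × 14000 / 9.8 = 26.00 mm
Layer 87–76 kPa: Δp = 110 hPa = 11000 Pa, q̄ = 0.0143 kg/kg → 0.0143 × 11000 / 9.8 = 16.05 mm
Layer 76–72 kPa: Δp = 40 hPa = 4000 Pa, q̄ = 0.0103 kg/kg → 0.0103 × 4000 / 9.8 = 4.20 mm
Layer 72–35 kPa: Δp = 370 hPa = 37000 Pa, q̄ = 0.00399 kg/kg → 0.00399 × 37000 / 9.8 = 15.06 mm
PW = 26.00 + 16.05 + 4.20 + 15.06 = 61.31 ≈ 61.3 mm.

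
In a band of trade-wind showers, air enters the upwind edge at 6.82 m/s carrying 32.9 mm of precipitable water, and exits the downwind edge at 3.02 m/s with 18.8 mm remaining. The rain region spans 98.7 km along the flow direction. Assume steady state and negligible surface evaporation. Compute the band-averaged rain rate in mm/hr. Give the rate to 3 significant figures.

Column moisture flux per unit crosswind length is F = V × PW.
Inflow: F_in = 6.82 × 32.9 = 224.378 mm·m/s
Outflow: F_out = 3.02 × 18.8 = 56.776 mm·m/s
Steady-state rate R = (F_in − F_out)/L = (224.378 − 56.776) / 98700 m = 1.698e-03 mm/s.
R = 1.698e-03 × 3600 = 6.11 mm/hr.

R ≈ 6.11 mm/hr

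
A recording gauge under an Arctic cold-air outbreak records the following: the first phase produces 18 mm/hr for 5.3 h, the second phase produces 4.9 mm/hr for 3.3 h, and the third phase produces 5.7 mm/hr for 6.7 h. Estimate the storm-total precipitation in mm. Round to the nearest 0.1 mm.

total ≈ 149.8 mm

Total = Σ Rᵢ Δtᵢ = 18 × 5.3 + 4.9 × 3.3 + 5.7 × 6.7
      = 95.4 + 16.17 + 38.19 = 149.8 mm.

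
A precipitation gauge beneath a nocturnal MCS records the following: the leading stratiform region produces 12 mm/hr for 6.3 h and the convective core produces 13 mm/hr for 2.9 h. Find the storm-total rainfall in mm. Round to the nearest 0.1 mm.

total ≈ 113.3 mm

Total = Σ Rᵢ Δtᵢ = 12 × 6.3 + 13 × 2.9
      = 75.6 + 37.7 = 113.3 mm.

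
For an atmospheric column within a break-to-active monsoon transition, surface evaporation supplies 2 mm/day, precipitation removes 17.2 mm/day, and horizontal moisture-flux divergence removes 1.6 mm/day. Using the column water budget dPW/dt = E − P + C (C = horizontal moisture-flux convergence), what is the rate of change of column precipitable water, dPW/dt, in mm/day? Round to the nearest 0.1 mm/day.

dPW/dt = E − P + C = 2 − 17.2 + (-1.6) = -16.8 mm/day.

dPW/dt ≈ -16.8 mm/day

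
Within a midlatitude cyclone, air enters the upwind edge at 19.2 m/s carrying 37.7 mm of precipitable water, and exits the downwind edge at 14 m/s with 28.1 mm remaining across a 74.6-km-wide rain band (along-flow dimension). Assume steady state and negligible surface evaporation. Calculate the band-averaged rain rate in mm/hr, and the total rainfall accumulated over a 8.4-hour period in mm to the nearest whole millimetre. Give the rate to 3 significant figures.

R ≈ 15.9 mm/hr; total ≈ 134 mm

Column moisture flux per unit crosswind length is F = V × PW.
Inflow: F_in = 19.2 × 37.7 = 723.84 mm·m/s
Outflow: F_out = 14 × 28.1 = 393.4 mm·m/s
Steady-state rate R = (F_in − F_out)/L = (723.84 − 393.4) / 74600 m = 4.429e-03 mm/s.
R = 4.429e-03 × 3600 = 15.9 mm/hr.
Over 8.4 h: total = 15.9 × 8.4 = 133.56 ≈ 134 mm.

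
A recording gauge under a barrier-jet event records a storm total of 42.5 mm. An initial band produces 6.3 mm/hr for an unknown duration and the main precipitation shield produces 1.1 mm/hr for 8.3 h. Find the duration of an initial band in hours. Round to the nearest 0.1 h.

duration ≈ 5.3 h

Known phases: 1.1 × 8.3 = 9.13 mm.
Remaining depth = 42.5 − 9.13 = 33.37 mm.
Duration = 33.37 / 6.3 = 5.3 h.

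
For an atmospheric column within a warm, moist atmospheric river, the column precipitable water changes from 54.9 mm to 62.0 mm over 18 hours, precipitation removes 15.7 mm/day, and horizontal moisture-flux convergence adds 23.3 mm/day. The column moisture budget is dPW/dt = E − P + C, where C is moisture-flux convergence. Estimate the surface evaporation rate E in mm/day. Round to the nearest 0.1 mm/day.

E ≈ 1.9 mm/day

dPW/dt = (62.0 − 54.9) mm / (18/24 day) = +9.467 mm/day.
E = dPW/dt + P − C = (+9.467) + 15.7 − (23.3) = 1.9 mm/day.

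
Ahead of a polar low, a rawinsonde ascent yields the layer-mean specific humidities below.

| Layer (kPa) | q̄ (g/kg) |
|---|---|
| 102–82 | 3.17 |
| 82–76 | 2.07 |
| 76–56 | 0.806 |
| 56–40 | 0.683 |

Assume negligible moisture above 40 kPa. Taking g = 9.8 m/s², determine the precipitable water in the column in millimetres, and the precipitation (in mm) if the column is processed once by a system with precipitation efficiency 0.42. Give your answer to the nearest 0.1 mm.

PW ≈ 10.5 mm; precipitation ≈ 4.4 mm

Precipitable water is the column-integrated vapour mass per unit area: PW = (1/g) Σ q̄ Δp, with q in kg/kg and Δp in Pa (1 kg/m² of water = 1 mm).
Layer 102–82 kPa: Δp = 200 hPa = 20000 Pa, q̄ = 0.00317 kg/kg → 0.00317 × 20000 / 9.8 = 6.47 mm
Layer 82–76 kPa: Δp = 60 hPa = 6000 Pa, q̄ = 0.00207 kg/kg → 0.00207 × 6000 / 9.8 = 1.27 mm
Layer 76–56 kPa: Δp = 200 hPa = 20000 Pa, q̄ = 0.000806 kg/kg → 0.000806 × 20000 / 9.8 = 1.64 mm
Layer 56–40 kPa: Δp = 160 hPa = 16000 Pa, q̄ = 0.000683 kg/kg → 0.000683 × 16000 / 9.8 = 1.12 mm
PW = 6.47 + 1.27 + 1.64 + 1.12 = 10.50 ≈ 10.5 mm.
Precipitation = ε × PW = 0.42 × 10.5 = 4.4 mm.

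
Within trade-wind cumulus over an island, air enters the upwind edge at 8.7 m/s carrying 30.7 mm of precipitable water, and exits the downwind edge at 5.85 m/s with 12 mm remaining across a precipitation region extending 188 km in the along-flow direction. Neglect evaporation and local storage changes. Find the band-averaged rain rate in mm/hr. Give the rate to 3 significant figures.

Column moisture flux per unit crosswind length is F = V × PW.
Inflow: F_in = 8.7 × 30.7 = 267.09 mm·m/s
Outflow: F_out = 5.85 × 12 = 70.2 mm·m/s
Steady-state rate R = (F_in − F_out)/L = (267.09 − 70.2) / 188000 m = 1.047e-03 mm/s.
R = 1.047e-03 × 3600 = 3.77 mm/hr.

R ≈ 3.77 mm/hr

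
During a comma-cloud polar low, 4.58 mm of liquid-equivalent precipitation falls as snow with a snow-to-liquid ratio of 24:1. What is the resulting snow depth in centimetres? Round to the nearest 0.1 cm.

Snow depth = liquid × ratio = 4.58 mm × 24 = 109.92 mm = 11.0 cm.

snow depth ≈ 11.0 cm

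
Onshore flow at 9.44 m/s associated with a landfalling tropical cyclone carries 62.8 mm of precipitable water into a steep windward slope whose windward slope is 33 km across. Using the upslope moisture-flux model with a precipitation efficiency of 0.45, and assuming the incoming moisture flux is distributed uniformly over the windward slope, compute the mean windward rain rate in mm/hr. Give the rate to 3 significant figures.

R ≈ 29.1 mm/hr

Incoming column moisture flux per unit ridge length: F = V × PW = 9.44 × 62.8 = 592.832 mm·m/s.
Spread over the 33 km slope with efficiency ε = 0.45: R = ε·F/W = 0.45 × 592.832 / 33000 m = 8.084e-03 mm/s.
R = 8.084e-03 × 3600 = 29.1 mm/hr.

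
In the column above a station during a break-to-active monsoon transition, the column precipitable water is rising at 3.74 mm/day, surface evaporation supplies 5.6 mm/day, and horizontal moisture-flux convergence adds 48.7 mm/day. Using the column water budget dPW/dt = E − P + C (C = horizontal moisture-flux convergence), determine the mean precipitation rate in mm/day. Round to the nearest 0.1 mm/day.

dPW/dt = +3.74 mm/day.
P = E + C − dPW/dt = 5.6 + (48.7) − (+3.74) = 50.6 mm/day.

P ≈ 50.6 mm/day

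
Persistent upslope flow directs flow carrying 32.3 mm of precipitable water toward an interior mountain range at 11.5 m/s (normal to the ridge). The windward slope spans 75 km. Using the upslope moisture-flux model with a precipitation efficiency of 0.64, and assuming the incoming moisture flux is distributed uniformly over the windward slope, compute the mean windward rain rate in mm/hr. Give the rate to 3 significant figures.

R ≈ 11.4 mm/hr

Incoming column moisture flux per unit ridge length: F = V × PW = 11.5 × 32.3 = 371.45 mm·m/s.
Spread over the 75 km slope with efficiency ε = 0.64: R = ε·F/W = 0.64 × 371.45 / 75000 m = 3.170e-03 mm/s.
R = 3.170e-03 × 3600 = 11.4 mm/hr.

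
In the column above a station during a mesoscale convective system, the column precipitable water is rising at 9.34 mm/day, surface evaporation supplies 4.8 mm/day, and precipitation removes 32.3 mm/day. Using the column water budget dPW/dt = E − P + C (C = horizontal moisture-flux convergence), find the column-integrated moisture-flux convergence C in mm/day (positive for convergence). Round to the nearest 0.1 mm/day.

dPW/dt = +9.34 mm/day.
C = dPW/dt − E + P = (+9.34) − 4.8 + 32.3 = 36.8 mm/day.

C ≈ 36.8 mm/day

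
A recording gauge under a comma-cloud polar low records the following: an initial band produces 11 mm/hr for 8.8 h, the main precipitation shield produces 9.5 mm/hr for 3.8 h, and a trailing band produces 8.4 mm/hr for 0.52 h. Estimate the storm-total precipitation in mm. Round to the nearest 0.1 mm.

Total = Σ Rᵢ Δtᵢ = 11 × 8.8 + 9.5 × 3.8 + 8.4 × 0.52
      = 96.8 + 36.1 + 4.368 = 137.3 mm.

total ≈ 137.3 mm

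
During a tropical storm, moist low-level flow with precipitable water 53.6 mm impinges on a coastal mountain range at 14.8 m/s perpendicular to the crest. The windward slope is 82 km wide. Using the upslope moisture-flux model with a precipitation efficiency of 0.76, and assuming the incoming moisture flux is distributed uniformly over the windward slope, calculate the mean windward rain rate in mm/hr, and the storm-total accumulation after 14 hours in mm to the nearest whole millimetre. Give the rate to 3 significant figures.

Incoming column moisture flux per unit ridge length: F = V × PW = 14.8 × 53.6 = 793.28 mm·m/s.
Spread over the 82 km slope with efficiency ε = 0.76: R = ε·F/W = 0.76 × 793.28 / 82000 m = 7.352e-03 mm/s.
R = 7.352e-03 × 3600 = 26.5 mm/hr.
Over 14 h: total = 26.5 × 14 = 371 mm.

R ≈ 26.5 mm/hr; total ≈ 371 mm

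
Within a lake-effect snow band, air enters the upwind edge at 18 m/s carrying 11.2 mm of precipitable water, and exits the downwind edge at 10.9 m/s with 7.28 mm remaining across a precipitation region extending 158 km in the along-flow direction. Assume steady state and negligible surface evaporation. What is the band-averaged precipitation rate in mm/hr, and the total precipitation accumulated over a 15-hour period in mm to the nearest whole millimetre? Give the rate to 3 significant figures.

Column moisture flux per unit crosswind length is F = V × PW.
Inflow: F_in = 18 × 11.2 = 201.6 mm·m/s
Outflow: F_out = 10.9 × 7.28 = 79.352 mm·m/s
Steady-state rate R = (F_in − F_out)/L = (201.6 − 79.352) / 158000 m = 7.737e-04 mm/s.
R = 7.737e-04 × 3600 = 2.79 mm/hr.
Over 15 h: total = 2.79 × 15 = 41.85 ≈ 42 mm.

R ≈ 2.79 mm/hr; total ≈ 42 mm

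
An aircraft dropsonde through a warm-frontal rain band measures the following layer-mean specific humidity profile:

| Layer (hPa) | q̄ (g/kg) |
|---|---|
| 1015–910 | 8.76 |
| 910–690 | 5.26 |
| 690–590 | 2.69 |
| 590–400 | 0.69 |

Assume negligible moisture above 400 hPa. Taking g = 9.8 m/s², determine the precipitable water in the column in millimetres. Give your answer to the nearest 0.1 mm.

Precipitable water is the column-integrated vapour mass per unit area: PW = (1/g) Σ q̄ Δp, with q in kg/kg and Δp in Pa (1 kg/m² of water = 1 mm).
Layer 1015–910 hPa: Δp = 105 hPa = 10500 Pa, q̄ = 0.00876 kg/kg → 0.00876 × 10500 / 9.8 = 9.39 mm
Layer 910–690 hPa: Δp = 220 hPa = 22000 Pa, q̄ = 0.00526 kg/kg → 0.00526 × 22000 / 9.8 = 11.81 mm
Layer 690–590 hPa: Δp = 100 hPa = 10000 Pa, q̄ = 0.00269 kg/kg → 0.00269 × 10000 / 9.8 = 2.74 mm
Layer 590–400 hPa: Δp = 190 hPa = 19000 Pa, q̄ = 0.00069 kg/kg → 0.00069 × 19000 / 9.8 = 1.34 mm
PW = 9.39 + 11.81 + 2.74 + 1.34 = 25.28 ≈ 25.3 mm.

PW ≈ 25.3 mm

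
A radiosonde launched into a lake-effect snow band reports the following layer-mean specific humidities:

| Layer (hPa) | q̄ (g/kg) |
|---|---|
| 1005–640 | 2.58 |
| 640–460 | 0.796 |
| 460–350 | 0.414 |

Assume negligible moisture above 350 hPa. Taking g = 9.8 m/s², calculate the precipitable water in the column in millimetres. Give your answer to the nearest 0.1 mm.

PW ≈ 11.5 mm

Precipitable water is the column-integrated vapour mass per unit area: PW = (1/g) Σ q̄ Δp, with q in kg/kg and Δp in Pa (1 kg/m² of water = 1 mm).
Layer 1005–640 hPa: Δp = 365 hPa = 36500 Pa, q̄ = 0.00258 kg/kg → 0.00258 × 36500 / 9.8 = 9.61 mm
Layer 640–460 hPa: Δp = 180 hPa = 18000 Pa, q̄ = 0.000796 kg/kg → 0.000796 × 18000 / 9.8 = 1.46 mm
Layer 460–350 hPa: Δp = 110 hPa = 11000 Pa, q̄ = 0.000414 kg/kg → 0.000414 × 11000 / 9.8 = 0.46 mm
PW = 9.61 + 1.46 + 0.46 = 11.53 ≈ 11.5 mm.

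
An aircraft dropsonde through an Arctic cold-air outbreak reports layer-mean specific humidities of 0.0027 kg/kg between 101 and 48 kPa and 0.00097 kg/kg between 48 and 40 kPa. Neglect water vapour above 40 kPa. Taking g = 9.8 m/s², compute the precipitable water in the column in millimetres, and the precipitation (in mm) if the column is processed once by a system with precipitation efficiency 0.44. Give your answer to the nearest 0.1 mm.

PW ≈ 15.4 mm; precipitation ≈ 6.8 mm

Precipitable water is the column-integrated vapour mass per unit area: PW = (1/g) Σ q̄ Δp, with q in kg/kg and Δp in Pa (1 kg/m² of water = 1 mm).
Layer 101–48 kPa: Δp = 530 hPa = 53000 Pa, q̄ = 0.0027 kg/kg → 0.0027 × 53000 / 9.8 = 14.60 mm
Layer 48–40 kPa: Δp = 80 hPa = 8000 Pa, q̄ = 0.00097 kg/kg → 0.00097 × 8000 / 9.8 = 0.79 mm
PW = 14.60 + 0.79 = 15.39 ≈ 15.4 mm.
Precipitation = ε × PW = 0.44 × 15.4 = 6.8 mm.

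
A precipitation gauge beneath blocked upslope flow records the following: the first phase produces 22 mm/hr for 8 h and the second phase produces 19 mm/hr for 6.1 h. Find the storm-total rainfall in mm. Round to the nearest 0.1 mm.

total ≈ 291.9 mm

Total = Σ Rᵢ Δtᵢ = 22 × 8 + 19 × 6.1
      = 176 + 115.9 = 291.9 mm.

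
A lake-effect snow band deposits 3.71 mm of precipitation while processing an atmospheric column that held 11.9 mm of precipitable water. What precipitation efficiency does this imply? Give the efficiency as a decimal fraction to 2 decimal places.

ε = precipitation / PW = 3.71 / 11.9 = 0.31.

ε ≈ 0.31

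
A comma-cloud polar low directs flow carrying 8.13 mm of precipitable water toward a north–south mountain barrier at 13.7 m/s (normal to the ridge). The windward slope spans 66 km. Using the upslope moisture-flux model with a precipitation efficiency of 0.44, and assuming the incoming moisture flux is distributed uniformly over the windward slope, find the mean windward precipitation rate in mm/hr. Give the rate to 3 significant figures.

R ≈ 2.67 mm/hr

Incoming column moisture flux per unit ridge length: F = V × PW = 13.7 × 8.13 = 111.381 mm·m/s.
Spread over the 66 km slope with efficiency ε = 0.44: R = ε·F/W = 0.44 × 111.381 / 66000 m = 7.425e-04 mm/s.
R = 7.425e-04 × 3600 = 2.67 mm/hr.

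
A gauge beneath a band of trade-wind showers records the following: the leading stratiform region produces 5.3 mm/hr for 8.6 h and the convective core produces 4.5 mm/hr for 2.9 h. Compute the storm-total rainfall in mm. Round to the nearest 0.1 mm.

Total = Σ Rᵢ Δtᵢ = 5.3 × 8.6 + 4.5 × 2.9
      = 45.58 + 13.05 = 58.6 mm.

total ≈ 58.6 mm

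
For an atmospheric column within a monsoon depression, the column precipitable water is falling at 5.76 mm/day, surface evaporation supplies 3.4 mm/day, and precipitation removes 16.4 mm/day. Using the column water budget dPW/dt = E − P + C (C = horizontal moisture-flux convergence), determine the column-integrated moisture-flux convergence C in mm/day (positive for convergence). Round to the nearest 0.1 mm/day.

C ≈ 7.2 mm/day

dPW/dt = -5.76 mm/day.
C = dPW/dt − E + P = (-5.76) − 3.4 + 16.4 = 7.2 mm/day.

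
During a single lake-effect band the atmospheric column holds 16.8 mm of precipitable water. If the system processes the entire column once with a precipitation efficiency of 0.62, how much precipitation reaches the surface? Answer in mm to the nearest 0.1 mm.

Precipitation = ε × PW = 0.62 × 16.8 = 10.4 mm.

precipitation ≈ 10.4 mm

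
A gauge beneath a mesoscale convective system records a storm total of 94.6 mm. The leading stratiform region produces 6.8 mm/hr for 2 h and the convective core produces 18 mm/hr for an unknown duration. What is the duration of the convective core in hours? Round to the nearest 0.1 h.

Known phases: 6.8 × 2 = 13.6 mm.
Remaining depth = 94.6 − 13.6 = 81 mm.
Duration = 81 / 18 = 4.5 h.

duration ≈ 4.5 h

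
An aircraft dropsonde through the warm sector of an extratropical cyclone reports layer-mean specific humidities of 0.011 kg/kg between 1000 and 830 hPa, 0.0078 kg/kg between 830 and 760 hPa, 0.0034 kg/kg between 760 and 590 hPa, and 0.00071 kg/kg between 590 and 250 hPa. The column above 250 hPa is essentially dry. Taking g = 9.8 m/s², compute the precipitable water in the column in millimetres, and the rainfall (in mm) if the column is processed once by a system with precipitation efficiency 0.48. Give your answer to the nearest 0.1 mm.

Precipitable water is the column-integrated vapour mass per unit area: PW = (1/g) Σ q̄ Δp, with q in kg/kg and Δp in Pa (1 kg/m² of water = 1 mm).
Layer 1000–830 hPa: Δp = 170 hPa = 17000 Pa, q̄ = 0.011 kg/kg → 0.011 × 17000 / 9.8 = 19.08 mm
Layer 830–760 hPa: Δp = 70 hPa = 7000 Pa, q̄ = 0.0078 kg/kg → 0.0078 × 7000 / 9.8 = 5.57 mm
Layer 760–590 hPa: Δp = 170 hPa = 17000 Pa, q̄ = 0.0034 kg/kg → 0.0034 × 17000 / 9.8 = 5.90 mm
Layer 590–250 hPa: Δp = 340 hPa = 34000 Pa, q̄ = 0.00071 kg/kg → 0.00071 × 34000 / 9.8 = 2.46 mm
PW = 19.08 + 5.57 + 5.90 + 2.46 = 33.01 ≈ 33.0 mm.
Rainfall = ε × PW = 0.48 × 33.0 = 15.8 mm.

PW ≈ 33.0 mm; rainfall ≈ 15.8 mm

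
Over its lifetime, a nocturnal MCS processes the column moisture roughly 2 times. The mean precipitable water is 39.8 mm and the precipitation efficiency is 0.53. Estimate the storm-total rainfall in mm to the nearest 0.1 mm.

rainfall ≈ 42.2 mm

Each cycle deposits ε × PW = 0.53 × 39.8 = 21.094 mm.
Over 2 cycles: 2 × 21.094 = 42.2 mm.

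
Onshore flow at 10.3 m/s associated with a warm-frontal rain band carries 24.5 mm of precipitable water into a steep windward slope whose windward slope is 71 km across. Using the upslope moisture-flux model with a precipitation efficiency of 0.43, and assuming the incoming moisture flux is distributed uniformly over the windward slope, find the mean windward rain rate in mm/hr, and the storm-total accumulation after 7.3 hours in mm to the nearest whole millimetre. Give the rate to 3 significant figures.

Incoming column moisture flux per unit ridge length: F = V × PW = 10.3 × 24.5 = 252.35 mm·m/s.
Spread over the 71 km slope with efficiency ε = 0.43: R = ε·F/W = 0.43 × 252.35 / 71000 m = 1.528e-03 mm/s.
R = 1.528e-03 × 3600 = 5.50 mm/hr.
Over 7.3 h: total = 5.50 × 7.3 = 40.15 ≈ 40 mm.

R ≈ 5.50 mm/hr; total ≈ 40 mm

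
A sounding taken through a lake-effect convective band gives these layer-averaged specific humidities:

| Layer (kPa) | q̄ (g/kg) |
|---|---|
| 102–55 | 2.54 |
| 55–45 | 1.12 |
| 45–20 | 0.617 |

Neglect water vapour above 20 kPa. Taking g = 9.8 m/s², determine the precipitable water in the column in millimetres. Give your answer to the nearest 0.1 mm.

PW ≈ 14.9 mm

Precipitable water is the column-integrated vapour mass per unit area: PW = (1/g) Σ q̄ Δp, with q in kg/kg and Δp in Pa (1 kg/m² of water = 1 mm).
Layer 102–55 kPa: Δp = 470 hPa = 47000 Pa, q̄ = 0.00254 kg/kg → 0.00254 × 47000 / 9.8 = 12.18 mm
Layer 55–45 kPa: Δp = 100 hPa = 10000 Pa, q̄ = 0.00112 kg/kg → 0.00112 × 10000 / 9.8 = 1.14 mm
Layer 45–20 kPa: Δp = 250 hPa = 25000 Pa, q̄ = 0.000617 kg/kg → 0.000617 × 25000 / 9.8 = 1.57 mm
PW = 12.18 + 1.14 + 1.57 = 14.89 ≈ 14.9 mm.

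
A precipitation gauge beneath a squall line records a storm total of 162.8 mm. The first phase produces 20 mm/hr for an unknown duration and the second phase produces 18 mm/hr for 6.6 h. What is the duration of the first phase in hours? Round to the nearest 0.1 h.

duration ≈ 2.2 h

Known phases: 18 × 6.6 = 118.8 mm.
Remaining depth = 162.8 − 118.8 = 44 mm.
Duration = 44 / 20 = 2.2 h.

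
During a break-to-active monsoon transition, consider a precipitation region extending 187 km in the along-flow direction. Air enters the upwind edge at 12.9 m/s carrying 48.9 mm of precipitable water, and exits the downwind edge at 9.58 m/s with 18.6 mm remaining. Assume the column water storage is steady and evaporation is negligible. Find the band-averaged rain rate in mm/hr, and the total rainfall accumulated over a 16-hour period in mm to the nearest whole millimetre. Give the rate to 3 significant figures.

R ≈ 8.71 mm/hr; total ≈ 139 mm

Column moisture flux per unit crosswind length is F = V × PW.
Inflow: F_in = 12.9 × 48.9 = 630.81 mm·m/s
Outflow: F_out = 9.58 × 18.6 = 178.188 mm·m/s
Steady-state rate R = (F_in − F_out)/L = (630.81 − 178.188) / 187000 m = 2.420e-03 mm/s.
R = 2.420e-03 × 3600 = 8.71 mm/hr.
Over 16 h: total = 8.71 × 16 = 139.36 ≈ 139 mm.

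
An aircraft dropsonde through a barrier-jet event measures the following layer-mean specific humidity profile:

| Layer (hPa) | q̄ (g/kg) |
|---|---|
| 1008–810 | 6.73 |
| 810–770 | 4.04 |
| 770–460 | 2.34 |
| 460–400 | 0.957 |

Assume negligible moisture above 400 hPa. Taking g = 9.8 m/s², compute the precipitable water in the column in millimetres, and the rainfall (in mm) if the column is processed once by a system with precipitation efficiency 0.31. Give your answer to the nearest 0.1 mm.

PW ≈ 23.2 mm; rainfall ≈ 7.2 mm

Precipitable water is the column-integrated vapour mass per unit area: PW = (1/g) Σ q̄ Δp, with q in kg/kg and Δp in Pa (1 kg/m² of water = 1 mm).
Layer 1008–810 hPa: Δp = 198 hPa = 19800 Pa, q̄ = 0.00673 kg/kg → 0.00673 × 19800 / 9.8 = 13.60 mm
Layer 810–770 hPa: Δp = 40 hPa = 4000 Pa, q̄ = 0.00404 kg/kg → 0.00404 × 4000 / 9.8 = 1.65 mm
Layer 770–460 hPa: Δp = 310 hPa = 31000 Pa, q̄ = 0.00234 kg/kg → 0.00234 × 31000 / 9.8 = 7.40 mm
Layer 460–400 hPa: Δp = 60 hPa = 6000 Pa, q̄ = 0.000957 kg/kg → 0.000957 × 6000 / 9.8 = 0.59 mm
PW = 13.60 + 1.65 + 7.40 + 0.59 = 23.24 ≈ 23.2 mm.
Rainfall = ε × PW = 0.31 × 23.2 = 7.2 mm.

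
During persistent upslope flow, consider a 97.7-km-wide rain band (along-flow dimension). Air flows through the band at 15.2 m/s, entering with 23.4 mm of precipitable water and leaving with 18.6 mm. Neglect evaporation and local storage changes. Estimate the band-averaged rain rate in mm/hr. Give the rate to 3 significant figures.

Column moisture flux per unit crosswind length is F = V × PW.
Inflow: F_in = 15.2 × 23.4 = 355.68 mm·m/s
Outflow: F_out = 15.2 × 18.6 = 282.72 mm·m/s
Steady-state rate R = (F_in − F_out)/L = (355.68 − 282.72) / 97700 m = 7.468e-04 mm/s.
R = 7.468e-04 × 3600 = 2.69 mm/hr.

R ≈ 2.69 mm/hr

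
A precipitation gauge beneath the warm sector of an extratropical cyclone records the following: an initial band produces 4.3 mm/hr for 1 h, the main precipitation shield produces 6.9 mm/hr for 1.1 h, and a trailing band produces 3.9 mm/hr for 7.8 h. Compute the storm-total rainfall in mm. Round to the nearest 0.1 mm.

Total = Σ Rᵢ Δtᵢ = 4.3 × 1 + 6.9 × 1.1 + 3.9 × 7.8
      = 4.3 + 7.59 + 30.42 = 42.3 mm.

total ≈ 42.3 mm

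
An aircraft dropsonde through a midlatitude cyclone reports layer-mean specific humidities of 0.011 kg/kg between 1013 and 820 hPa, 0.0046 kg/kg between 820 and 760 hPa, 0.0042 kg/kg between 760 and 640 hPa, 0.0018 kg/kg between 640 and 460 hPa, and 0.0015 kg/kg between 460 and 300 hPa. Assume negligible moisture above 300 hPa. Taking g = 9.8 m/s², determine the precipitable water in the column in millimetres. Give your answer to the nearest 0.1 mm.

PW ≈ 35.4 mm

Precipitable water is the column-integrated vapour mass per unit area: PW = (1/g) Σ q̄ Δp, with q in kg/kg and Δp in Pa (1 kg/m² of water = 1 mm).
Layer 1013–820 hPa: Δp = 193 hPa = 19300 Pa, q̄ = 0.011 kg/kg → 0.011 × 19300 / 9.8 = 21.66 mm
Layer 820–760 hPa: Δp = 60 hPa = 6000 Pa, q̄ = 0.0046 kg/kg → 0.0046 × 6000 / 9.8 = 2.82 mm
Layer 760–640 hPa: Δp = 120 hPa = 12000 Pa, q̄ = 0.0042 kg/kg → 0.0042 × 12000 / 9.8 = 5.14 mm
Layer 640–460 hPa: Δp = 180 hPa = 18000 Pa, q̄ = 0.0018 kg/kg → 0.0018 × 18000 / 9.8 = 3.31 mm
Layer 460–300 hPa: Δp = 160 hPa = 16000 Pa, q̄ = 0.0015 kg/kg → 0.0015 × 16000 / 9.8 = 2.45 mm
PW = 21.66 + 2.82 + 5.14 + 3.31 + 2.45 = 35.38 ≈ 35.4 mm.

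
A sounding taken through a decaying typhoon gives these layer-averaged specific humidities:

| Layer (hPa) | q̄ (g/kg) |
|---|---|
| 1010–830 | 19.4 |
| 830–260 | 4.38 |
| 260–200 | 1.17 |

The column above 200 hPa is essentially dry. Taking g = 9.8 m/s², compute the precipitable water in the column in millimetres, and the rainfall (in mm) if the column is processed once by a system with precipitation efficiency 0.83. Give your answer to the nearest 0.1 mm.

PW ≈ 61.8 mm; rainfall ≈ 51.3 mm

Precipitable water is the column-integrated vapour mass per unit area: PW = (1/g) Σ q̄ Δp, with q in kg/kg and Δp in Pa (1 kg/m² of water = 1 mm).
Layer 1010–830 hPa: Δp = 180 hPa = 18000 Pa, q̄ = 0.0194 kg/kg → 0.0194 × 18000 / 9.8 = 35.63 mm
Layer 830–260 hPa: Δp = 570 hPa = 57000 Pa, q̄ = 0.00438 kg/kg → 0.00438 × 57000 / 9.8 = 25.48 mm
Layer 260–200 hPa: Δp = 60 hPa = 6000 Pa, q̄ = 0.00117 kg/kg → 0.00117 × 6000 / 9.8 = 0.72 mm
PW = 35.63 + 25.48 + 0.72 = 61.83 ≈ 61.8 mm.
Rainfall = ε × PW = 0.83 × 61.8 = 51.3 mm.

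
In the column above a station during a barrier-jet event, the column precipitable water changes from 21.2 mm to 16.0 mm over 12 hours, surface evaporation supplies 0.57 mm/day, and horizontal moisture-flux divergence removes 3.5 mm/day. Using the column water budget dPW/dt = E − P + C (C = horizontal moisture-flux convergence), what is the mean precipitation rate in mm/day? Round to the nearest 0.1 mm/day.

dPW/dt = (16.0 − 21.2) mm / (12/24 day) = -10.400 mm/day.
P = E + C − dPW/dt = 0.57 + (-3.5) − (-10.400) = 7.5 mm/day.

P ≈ 7.5 mm/day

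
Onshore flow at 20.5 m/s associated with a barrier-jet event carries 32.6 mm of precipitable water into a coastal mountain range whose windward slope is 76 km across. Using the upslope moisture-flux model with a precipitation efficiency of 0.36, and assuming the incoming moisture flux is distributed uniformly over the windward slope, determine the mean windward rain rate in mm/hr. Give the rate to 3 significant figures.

R ≈ 11.4 mm/hr

Incoming column moisture flux per unit ridge length: F = V × PW = 20.5 × 32.6 = 668.3 mm·m/s.
Spread over the 76 km slope with efficiency ε = 0.36: R = ε·F/W = 0.36 × 668.3 / 76000 m = 3.166e-03 mm/s.
R = 3.166e-03 × 3600 = 11.4 mm/hr.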